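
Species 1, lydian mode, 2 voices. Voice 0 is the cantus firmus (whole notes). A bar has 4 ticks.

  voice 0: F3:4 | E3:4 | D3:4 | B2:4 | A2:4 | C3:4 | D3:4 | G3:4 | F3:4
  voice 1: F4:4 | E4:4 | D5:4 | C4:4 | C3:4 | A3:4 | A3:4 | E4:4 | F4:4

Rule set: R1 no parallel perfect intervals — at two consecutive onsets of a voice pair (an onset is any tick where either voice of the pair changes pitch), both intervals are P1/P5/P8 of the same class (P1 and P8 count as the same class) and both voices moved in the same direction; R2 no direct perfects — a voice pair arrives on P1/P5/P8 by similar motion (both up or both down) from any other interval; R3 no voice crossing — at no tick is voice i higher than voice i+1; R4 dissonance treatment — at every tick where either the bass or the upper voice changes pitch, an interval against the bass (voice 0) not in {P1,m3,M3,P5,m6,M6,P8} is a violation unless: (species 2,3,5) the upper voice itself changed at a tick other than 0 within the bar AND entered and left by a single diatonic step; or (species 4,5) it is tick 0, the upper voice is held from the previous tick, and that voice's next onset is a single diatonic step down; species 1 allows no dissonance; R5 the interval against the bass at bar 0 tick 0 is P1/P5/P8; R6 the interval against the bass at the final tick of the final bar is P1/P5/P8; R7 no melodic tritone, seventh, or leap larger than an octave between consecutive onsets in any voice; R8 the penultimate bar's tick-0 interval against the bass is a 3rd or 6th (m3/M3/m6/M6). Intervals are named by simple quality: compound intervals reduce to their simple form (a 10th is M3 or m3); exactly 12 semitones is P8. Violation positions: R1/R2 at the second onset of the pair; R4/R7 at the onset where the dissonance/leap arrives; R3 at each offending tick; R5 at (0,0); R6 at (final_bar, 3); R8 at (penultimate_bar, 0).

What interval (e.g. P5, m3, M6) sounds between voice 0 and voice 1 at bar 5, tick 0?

M6

voice 0=C3 voice 1=A3 -> M6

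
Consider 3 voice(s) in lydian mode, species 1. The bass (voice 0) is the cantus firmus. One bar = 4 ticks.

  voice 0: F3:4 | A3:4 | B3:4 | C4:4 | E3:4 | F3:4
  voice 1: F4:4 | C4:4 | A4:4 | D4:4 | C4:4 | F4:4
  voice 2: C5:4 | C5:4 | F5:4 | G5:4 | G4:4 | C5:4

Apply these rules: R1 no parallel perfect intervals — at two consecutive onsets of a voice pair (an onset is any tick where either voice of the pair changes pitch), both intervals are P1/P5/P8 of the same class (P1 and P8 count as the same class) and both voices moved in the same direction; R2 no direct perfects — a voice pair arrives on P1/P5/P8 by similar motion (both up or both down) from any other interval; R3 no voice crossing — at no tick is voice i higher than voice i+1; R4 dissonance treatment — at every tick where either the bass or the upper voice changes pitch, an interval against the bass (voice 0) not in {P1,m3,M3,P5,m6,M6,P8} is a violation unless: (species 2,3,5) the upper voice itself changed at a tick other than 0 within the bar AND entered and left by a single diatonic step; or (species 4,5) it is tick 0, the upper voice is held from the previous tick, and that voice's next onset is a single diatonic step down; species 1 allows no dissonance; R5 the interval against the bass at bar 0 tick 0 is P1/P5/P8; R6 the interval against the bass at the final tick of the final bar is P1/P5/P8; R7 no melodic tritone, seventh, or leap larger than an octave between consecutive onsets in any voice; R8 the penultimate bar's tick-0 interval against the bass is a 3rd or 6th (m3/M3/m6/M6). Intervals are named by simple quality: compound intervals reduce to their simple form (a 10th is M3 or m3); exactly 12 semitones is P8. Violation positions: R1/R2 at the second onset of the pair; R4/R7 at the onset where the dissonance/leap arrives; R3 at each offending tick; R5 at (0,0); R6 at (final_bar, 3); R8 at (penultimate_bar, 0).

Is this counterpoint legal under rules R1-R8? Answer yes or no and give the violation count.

No (8 violations)

bar 0: v0=F3 v1=F4 v2=C5 (P5)
bar 1: v0=A3 v1=C4 v2=C5 (m3)
bar 2: v0=B3 v1=A4 v2=F5 (TT)
bar 3: v0=C4 v1=D4 v2=G5 (P5)
bar 4: v0=E3 v1=C4 v2=G4 (m3)
bar 5: v0=F3 v1=F4 v2=C5 (P5)
  R4 @ bar2.0: B3/A4 m7 untreated
  R4 @ bar2.0: B3/F5 TT untreated
  R2 @ bar3.0: B3/F5 TT -> C4/G5 P5 similar
  R4 @ bar3.0: C4/D4 M2 untreated
  R2 @ bar4.0: D4/G5 P4 -> C4/G4 P5 similar
  R1 @ bar5.0: C4/G4 P5 -> F4/C5 P5 similar
  R2 @ bar5.0: E3/C4 m6 -> F3/F4 P8 similar
  R2 @ bar5.0: E3/G4 m3 -> F3/C5 P5 similar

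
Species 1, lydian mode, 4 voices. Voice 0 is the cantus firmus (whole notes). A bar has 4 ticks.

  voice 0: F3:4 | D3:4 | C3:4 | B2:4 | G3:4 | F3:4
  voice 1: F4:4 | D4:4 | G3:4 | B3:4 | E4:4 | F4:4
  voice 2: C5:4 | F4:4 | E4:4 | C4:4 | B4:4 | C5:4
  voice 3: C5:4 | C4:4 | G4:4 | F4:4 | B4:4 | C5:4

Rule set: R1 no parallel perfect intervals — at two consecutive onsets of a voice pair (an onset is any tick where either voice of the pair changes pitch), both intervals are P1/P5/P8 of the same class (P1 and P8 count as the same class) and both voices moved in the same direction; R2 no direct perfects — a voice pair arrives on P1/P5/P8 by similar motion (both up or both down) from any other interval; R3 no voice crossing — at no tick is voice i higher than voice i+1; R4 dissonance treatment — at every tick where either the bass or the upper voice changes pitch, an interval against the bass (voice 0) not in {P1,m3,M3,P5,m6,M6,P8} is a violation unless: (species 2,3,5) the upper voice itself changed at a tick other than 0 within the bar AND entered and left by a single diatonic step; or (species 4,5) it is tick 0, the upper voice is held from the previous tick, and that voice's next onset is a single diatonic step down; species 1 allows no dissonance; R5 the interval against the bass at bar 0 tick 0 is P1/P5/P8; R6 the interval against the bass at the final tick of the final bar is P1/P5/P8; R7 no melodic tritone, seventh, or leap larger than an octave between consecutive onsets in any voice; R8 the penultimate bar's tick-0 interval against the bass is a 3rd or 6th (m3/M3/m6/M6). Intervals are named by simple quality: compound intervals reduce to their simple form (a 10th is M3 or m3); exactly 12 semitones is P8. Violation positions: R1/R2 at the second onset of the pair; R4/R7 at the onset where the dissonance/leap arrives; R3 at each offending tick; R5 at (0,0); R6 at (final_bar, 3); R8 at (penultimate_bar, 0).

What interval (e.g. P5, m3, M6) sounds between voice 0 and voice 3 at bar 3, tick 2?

voice 0=B2 voice 3=F4 -> TT

TT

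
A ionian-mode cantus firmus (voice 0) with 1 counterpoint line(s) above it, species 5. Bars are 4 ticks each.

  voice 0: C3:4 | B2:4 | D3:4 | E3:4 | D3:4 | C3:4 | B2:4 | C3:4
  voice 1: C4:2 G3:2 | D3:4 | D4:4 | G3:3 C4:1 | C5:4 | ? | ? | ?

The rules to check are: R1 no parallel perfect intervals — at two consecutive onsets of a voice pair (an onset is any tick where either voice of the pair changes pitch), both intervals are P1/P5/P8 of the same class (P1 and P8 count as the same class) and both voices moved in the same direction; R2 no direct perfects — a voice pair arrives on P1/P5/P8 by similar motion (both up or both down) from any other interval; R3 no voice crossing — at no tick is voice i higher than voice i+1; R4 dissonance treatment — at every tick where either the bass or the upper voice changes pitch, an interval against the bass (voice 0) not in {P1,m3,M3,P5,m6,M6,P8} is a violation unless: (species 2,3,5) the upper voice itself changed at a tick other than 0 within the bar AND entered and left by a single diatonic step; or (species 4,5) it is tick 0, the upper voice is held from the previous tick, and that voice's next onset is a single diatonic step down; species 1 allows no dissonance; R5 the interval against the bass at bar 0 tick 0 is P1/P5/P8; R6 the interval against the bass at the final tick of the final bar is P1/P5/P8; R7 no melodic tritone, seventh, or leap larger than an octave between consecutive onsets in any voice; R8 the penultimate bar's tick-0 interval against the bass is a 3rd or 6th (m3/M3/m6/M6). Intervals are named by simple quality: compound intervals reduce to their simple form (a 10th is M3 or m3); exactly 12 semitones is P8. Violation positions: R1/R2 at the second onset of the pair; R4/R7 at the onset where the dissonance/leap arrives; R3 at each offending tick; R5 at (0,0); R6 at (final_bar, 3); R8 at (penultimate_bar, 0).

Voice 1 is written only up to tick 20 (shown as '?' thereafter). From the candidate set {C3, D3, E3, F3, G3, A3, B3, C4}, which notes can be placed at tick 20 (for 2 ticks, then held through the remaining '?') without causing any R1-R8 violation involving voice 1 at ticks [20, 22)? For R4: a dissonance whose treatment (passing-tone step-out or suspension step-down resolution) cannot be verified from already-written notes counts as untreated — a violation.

C3: violates R2,R7
D3: violates R4,R7
E3: violates R7
F3: violates R4,R7
G3: violates R2,R7
A3: violates R7
B3: violates R4,R7
C4: violates R2

{}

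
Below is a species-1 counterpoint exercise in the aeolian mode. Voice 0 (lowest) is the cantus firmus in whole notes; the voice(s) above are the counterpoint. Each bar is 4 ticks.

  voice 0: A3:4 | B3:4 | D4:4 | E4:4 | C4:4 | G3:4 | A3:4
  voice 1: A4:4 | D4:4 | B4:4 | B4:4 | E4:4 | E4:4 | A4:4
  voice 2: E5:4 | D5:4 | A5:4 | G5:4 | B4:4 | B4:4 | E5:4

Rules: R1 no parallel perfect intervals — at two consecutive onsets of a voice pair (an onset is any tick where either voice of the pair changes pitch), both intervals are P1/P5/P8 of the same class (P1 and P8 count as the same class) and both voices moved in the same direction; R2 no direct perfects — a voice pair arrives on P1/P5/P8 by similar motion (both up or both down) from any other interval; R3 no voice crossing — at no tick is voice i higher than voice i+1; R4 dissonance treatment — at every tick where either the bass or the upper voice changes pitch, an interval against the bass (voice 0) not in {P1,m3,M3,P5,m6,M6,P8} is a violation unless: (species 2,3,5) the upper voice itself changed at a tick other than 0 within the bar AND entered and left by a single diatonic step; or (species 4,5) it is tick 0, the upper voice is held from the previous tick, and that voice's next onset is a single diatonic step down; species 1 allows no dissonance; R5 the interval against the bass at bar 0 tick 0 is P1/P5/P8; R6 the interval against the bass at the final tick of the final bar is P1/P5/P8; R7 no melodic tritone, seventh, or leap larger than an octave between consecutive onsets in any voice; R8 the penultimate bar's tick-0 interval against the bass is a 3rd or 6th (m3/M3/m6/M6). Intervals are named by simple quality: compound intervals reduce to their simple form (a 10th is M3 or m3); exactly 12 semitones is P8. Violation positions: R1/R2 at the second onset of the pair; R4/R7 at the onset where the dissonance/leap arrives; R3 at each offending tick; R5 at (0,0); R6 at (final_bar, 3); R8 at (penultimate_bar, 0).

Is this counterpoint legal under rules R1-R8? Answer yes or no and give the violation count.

bar 0: v0=A3 v1=A4 v2=E5 (P5)
bar 1: v0=B3 v1=D4 v2=D5 (m3)
bar 2: v0=D4 v1=B4 v2=A5 (P5)
bar 3: v0=E4 v1=B4 v2=G5 (m3)
bar 4: v0=C4 v1=E4 v2=B4 (M7)
bar 5: v0=G3 v1=E4 v2=B4 (M3)
bar 6: v0=A3 v1=A4 v2=E5 (P5)
  R2 @ bar1.0: A4/E5 P5 -> D4/D5 P8 similar
  R2 @ bar2.0: B3/D5 m3 -> D4/A5 P5 similar
  R2 @ bar4.0: B4/G5 m6 -> E4/B4 P5 similar
  R4 @ bar4.0: C4/B4 M7 untreated
  R1 @ bar6.0: E4/B4 P5 -> A4/E5 P5 similar
  R2 @ bar6.0: G3/E4 M6 -> A3/A4 P8 similar
  R2 @ bar6.0: G3/B4 M3 -> A3/E5 P5 similar

No (7 violations)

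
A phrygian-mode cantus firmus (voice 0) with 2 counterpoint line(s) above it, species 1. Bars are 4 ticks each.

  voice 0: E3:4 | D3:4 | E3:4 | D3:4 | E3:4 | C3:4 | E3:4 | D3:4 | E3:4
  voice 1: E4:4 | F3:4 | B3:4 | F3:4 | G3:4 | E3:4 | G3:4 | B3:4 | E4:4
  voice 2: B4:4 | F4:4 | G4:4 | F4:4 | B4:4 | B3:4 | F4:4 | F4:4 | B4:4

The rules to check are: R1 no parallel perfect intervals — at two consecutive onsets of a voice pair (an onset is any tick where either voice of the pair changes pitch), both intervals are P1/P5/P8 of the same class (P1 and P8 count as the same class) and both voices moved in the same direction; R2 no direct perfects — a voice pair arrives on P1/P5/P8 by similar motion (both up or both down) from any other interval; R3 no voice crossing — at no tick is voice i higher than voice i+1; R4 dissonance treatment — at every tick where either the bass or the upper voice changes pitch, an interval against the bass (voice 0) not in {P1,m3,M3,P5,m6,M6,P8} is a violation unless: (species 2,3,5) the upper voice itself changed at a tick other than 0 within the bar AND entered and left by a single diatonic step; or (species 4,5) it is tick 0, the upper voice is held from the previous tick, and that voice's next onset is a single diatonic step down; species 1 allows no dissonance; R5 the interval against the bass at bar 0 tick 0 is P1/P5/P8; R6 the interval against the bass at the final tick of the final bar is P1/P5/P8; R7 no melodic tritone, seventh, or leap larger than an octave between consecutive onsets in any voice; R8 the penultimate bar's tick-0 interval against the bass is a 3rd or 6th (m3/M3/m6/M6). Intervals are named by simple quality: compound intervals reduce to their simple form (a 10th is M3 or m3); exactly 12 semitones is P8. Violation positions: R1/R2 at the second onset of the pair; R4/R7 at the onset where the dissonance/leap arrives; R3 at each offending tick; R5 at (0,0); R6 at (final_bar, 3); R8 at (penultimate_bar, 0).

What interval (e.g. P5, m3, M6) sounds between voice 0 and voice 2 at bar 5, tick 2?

voice 0=C3 voice 2=B3 -> M7

M7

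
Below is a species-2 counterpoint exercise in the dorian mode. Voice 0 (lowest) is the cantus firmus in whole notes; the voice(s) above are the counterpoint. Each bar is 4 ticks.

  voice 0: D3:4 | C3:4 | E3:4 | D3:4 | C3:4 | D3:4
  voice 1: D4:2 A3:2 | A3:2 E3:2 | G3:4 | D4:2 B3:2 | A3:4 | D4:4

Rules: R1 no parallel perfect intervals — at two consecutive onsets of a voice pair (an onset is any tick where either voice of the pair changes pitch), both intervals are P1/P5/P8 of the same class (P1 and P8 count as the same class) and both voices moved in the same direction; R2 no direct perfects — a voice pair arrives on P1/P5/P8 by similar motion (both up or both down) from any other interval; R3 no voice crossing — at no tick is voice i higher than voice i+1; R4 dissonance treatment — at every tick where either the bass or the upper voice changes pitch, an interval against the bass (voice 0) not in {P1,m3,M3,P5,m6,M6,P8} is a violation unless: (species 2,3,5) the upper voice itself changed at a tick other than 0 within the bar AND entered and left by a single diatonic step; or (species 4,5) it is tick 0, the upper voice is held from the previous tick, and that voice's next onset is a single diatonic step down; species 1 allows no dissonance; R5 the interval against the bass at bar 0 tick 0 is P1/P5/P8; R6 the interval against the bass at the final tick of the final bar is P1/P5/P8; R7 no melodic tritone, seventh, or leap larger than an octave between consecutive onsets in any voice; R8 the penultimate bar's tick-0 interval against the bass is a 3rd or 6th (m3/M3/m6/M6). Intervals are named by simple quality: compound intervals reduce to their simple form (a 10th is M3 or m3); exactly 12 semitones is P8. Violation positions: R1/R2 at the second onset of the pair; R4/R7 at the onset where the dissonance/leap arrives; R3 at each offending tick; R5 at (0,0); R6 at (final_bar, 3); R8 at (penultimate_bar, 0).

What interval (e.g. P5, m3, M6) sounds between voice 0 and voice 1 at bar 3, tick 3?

M6

voice 0=D3 voice 1=B3 -> M6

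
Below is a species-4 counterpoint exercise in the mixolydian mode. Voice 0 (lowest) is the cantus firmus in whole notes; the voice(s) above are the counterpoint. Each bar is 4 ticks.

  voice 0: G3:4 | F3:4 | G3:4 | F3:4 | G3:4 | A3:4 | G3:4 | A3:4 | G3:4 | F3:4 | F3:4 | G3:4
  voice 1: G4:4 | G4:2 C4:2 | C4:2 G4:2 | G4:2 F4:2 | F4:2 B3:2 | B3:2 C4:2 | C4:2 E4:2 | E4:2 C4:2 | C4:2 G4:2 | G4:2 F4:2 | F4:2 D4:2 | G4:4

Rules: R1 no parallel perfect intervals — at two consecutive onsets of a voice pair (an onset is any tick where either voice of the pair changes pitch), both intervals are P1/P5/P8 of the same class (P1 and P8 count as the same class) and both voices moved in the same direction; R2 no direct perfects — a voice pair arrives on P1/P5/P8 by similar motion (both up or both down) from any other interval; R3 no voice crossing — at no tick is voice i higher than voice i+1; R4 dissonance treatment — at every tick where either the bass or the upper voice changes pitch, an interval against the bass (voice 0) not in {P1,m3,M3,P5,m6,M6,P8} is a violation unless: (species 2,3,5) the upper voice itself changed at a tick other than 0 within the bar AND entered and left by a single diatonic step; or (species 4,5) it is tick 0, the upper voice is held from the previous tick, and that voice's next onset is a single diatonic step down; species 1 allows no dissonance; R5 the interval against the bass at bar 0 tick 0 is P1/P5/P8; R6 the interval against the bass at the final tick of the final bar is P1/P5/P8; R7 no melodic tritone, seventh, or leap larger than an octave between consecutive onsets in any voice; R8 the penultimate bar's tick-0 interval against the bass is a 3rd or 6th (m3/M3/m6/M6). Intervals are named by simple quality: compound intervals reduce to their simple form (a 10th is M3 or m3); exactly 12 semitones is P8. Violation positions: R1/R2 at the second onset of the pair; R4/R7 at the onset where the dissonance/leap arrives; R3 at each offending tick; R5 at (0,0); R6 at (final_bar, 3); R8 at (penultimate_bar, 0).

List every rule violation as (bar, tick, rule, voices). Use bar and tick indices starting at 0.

(1, 0, R4, (0, 1))
(2, 0, R4, (0, 1))
(4, 0, R4, (0, 1))
(4, 2, R7, (1,))
(5, 0, R4, (0, 1))
(6, 0, R4, (0, 1))
(8, 0, R4, (0, 1))
(10, 0, R8, (0, 1))
(11, 0, R2, (0, 1))

bar 0: v0=G3 v1=G4 downbeat P8
bar 1: v0=F3 v1=G4 downbeat M2
bar 2: v0=G3 v1=C4 downbeat P4
bar 3: v0=F3 v1=G4 downbeat M2
bar 4: v0=G3 v1=F4 downbeat m7
bar 5: v0=A3 v1=B3 downbeat M2
bar 6: v0=G3 v1=C4 downbeat P4
bar 7: v0=A3 v1=E4 downbeat P5
bar 8: v0=G3 v1=C4 downbeat P4
bar 9: v0=F3 v1=G4 downbeat M2
bar 10: v0=F3 v1=F4 downbeat P8
bar 11: v0=G3 v1=G4 downbeat P8
  -> R4 @ bar 1 tick 0 v(0, 1): F3/G4 M2 untreated
  -> R4 @ bar 2 tick 0 v(0, 1): G3/C4 P4 untreated
  -> R4 @ bar 4 tick 0 v(0, 1): G3/F4 m7 untreated
  -> R7 @ bar 4 tick 2 v(1,): F4->B3 leap 6st
  -> R4 @ bar 5 tick 0 v(0, 1): A3/B3 M2 untreated
  -> R4 @ bar 6 tick 0 v(0, 1): G3/C4 P4 untreated
  -> R4 @ bar 8 tick 0 v(0, 1): G3/C4 P4 untreated
  -> R8 @ bar 10 tick 0 v(0, 1): penult P8 not 3rd/6th
  -> R2 @ bar 11 tick 0 v(0, 1): F3/D4 M6 -> G3/G4 P8 similar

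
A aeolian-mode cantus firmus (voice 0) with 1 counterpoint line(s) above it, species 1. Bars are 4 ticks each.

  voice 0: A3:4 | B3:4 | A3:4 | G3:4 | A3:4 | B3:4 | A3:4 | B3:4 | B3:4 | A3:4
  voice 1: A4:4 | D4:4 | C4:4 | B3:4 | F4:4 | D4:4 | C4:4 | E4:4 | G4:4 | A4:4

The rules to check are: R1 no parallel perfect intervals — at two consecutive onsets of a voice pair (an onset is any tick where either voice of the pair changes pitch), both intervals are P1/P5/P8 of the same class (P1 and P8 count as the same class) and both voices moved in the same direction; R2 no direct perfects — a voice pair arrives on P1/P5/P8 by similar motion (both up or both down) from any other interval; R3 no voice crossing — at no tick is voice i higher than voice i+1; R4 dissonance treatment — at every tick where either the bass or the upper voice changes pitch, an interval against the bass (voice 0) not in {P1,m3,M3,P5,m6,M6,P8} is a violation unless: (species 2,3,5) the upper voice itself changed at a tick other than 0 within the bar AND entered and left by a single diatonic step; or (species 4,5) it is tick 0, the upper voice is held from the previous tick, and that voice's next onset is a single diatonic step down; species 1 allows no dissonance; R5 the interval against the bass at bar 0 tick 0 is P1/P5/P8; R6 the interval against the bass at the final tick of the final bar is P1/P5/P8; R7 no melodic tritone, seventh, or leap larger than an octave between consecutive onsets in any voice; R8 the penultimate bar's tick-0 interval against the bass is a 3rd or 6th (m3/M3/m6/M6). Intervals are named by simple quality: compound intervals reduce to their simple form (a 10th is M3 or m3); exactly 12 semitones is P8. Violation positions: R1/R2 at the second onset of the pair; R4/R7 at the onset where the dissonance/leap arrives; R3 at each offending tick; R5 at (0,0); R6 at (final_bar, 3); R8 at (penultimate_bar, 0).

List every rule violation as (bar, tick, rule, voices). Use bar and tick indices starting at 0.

(4, 0, R7, (1,))
(7, 0, R4, (0, 1))

bar 0: v0=A3 v1=A4 downbeat P8
bar 1: v0=B3 v1=D4 downbeat m3
bar 2: v0=A3 v1=C4 downbeat m3
bar 3: v0=G3 v1=B3 downbeat M3
bar 4: v0=A3 v1=F4 downbeat m6
bar 5: v0=B3 v1=D4 downbeat m3
bar 6: v0=A3 v1=C4 downbeat m3
bar 7: v0=B3 v1=E4 downbeat P4
bar 8: v0=B3 v1=G4 downbeat m6
bar 9: v0=A3 v1=A4 downbeat P8
  -> R7 @ bar 4 tick 0 v(1,): B3->F4 leap 6st
  -> R4 @ bar 7 tick 0 v(0, 1): B3/E4 P4 untreated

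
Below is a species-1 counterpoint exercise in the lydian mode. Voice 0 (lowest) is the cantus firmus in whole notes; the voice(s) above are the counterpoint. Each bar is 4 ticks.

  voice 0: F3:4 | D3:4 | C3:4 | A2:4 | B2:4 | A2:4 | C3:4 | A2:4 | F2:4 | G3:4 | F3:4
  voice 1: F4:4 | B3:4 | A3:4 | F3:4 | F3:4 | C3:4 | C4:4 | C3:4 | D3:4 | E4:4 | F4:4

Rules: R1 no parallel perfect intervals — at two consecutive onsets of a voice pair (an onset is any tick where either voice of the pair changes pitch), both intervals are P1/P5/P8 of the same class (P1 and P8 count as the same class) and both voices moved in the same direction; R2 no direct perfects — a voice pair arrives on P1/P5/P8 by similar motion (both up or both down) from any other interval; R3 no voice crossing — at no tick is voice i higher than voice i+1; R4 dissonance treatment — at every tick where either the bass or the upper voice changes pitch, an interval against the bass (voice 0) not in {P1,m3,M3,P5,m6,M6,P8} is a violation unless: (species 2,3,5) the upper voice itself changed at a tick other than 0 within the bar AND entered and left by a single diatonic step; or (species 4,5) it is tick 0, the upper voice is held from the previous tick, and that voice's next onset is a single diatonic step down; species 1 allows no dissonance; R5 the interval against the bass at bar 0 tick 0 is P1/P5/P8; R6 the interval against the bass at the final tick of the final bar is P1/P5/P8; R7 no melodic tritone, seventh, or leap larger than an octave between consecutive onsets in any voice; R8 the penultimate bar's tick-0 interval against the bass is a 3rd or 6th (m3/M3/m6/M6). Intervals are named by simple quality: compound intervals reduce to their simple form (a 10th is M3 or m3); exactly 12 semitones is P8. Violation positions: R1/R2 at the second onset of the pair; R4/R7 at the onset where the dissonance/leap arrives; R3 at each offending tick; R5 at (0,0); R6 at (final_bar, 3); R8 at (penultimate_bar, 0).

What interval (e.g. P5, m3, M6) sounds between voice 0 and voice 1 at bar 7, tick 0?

m3

voice 0=A2 voice 1=C3 -> m3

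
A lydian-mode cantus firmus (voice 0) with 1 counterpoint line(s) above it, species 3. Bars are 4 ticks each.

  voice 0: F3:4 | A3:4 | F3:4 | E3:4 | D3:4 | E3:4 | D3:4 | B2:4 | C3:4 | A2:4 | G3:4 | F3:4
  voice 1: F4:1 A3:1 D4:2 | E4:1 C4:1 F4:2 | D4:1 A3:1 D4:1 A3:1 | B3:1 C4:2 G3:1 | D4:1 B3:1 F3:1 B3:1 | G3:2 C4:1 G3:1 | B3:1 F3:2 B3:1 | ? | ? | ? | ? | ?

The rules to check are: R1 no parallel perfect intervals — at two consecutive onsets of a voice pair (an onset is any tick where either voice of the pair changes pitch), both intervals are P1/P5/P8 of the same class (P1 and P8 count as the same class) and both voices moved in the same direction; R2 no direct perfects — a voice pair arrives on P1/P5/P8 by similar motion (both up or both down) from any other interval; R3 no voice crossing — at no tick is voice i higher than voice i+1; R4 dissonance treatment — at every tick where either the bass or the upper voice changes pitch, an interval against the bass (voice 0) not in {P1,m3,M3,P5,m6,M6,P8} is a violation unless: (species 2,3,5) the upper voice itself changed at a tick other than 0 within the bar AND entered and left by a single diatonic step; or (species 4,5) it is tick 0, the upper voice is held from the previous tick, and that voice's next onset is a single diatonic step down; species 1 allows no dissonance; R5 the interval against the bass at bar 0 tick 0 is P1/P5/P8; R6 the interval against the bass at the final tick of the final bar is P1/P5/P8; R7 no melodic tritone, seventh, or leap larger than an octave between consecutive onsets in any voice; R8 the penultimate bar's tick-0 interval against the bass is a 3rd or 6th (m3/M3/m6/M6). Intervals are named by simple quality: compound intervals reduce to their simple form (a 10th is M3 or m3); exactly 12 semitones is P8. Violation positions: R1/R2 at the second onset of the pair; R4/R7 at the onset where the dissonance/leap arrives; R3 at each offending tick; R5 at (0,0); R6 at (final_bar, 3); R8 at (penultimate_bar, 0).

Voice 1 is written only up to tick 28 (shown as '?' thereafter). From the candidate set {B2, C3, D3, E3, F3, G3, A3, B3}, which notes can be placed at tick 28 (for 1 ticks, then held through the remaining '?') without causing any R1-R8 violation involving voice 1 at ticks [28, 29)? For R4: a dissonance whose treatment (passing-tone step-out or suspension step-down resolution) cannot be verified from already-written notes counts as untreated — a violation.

{B3, D3, G3}

B2: violates R2
C3: violates R4,R7
D3: legal
E3: violates R4
F3: violates R4,R7
G3: legal
A3: violates R4
B3: legal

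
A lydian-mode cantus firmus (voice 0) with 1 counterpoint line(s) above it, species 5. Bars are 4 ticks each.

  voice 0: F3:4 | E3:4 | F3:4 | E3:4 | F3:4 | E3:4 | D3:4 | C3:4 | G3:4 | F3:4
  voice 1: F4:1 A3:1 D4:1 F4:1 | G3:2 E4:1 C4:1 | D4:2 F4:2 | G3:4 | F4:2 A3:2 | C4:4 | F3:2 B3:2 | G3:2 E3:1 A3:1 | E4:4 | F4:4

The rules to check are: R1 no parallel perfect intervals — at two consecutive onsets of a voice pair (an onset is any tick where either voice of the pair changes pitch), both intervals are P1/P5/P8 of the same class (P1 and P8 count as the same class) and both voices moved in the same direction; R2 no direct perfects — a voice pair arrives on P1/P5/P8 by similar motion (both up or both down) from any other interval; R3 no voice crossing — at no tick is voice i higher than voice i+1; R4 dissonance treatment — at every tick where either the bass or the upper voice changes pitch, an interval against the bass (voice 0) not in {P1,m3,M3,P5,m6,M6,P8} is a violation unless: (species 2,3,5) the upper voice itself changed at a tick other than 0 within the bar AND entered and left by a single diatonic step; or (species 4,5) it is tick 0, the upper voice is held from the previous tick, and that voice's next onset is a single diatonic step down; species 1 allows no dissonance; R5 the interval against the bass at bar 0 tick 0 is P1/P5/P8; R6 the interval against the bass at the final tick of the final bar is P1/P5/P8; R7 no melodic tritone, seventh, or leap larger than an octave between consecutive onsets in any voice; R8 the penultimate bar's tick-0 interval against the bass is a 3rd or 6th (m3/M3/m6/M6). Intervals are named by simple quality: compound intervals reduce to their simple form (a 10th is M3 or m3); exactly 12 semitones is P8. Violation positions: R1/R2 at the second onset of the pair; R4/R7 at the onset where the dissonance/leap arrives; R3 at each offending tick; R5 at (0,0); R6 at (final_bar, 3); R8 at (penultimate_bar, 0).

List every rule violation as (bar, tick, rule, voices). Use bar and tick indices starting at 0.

bar 0: v0=F3 v1=F4 downbeat P8
bar 1: v0=E3 v1=G3 downbeat m3
bar 2: v0=F3 v1=D4 downbeat M6
bar 3: v0=E3 v1=G3 downbeat m3
bar 4: v0=F3 v1=F4 downbeat P8
bar 5: v0=E3 v1=C4 downbeat m6
bar 6: v0=D3 v1=F3 downbeat m3
bar 7: v0=C3 v1=G3 downbeat P5
bar 8: v0=G3 v1=E4 downbeat M6
bar 9: v0=F3 v1=F4 downbeat P8
  -> R7 @ bar 1 tick 0 v(1,): F4->G3 leap 10st
  -> R7 @ bar 3 tick 0 v(1,): F4->G3 leap 10st
  -> R2 @ bar 4 tick 0 v(0, 1): E3/G3 m3 -> F3/F4 P8 similar
  -> R7 @ bar 4 tick 0 v(1,): G3->F4 leap 10st
  -> R7 @ bar 6 tick 2 v(1,): F3->B3 leap 6st
  -> R2 @ bar 7 tick 0 v(0, 1): D3/B3 M6 -> C3/G3 P5 similar

(1, 0, R7, (1,))
(3, 0, R7, (1,))
(4, 0, R2, (0, 1))
(4, 0, R7, (1,))
(6, 2, R7, (1,))
(7, 0, R2, (0, 1))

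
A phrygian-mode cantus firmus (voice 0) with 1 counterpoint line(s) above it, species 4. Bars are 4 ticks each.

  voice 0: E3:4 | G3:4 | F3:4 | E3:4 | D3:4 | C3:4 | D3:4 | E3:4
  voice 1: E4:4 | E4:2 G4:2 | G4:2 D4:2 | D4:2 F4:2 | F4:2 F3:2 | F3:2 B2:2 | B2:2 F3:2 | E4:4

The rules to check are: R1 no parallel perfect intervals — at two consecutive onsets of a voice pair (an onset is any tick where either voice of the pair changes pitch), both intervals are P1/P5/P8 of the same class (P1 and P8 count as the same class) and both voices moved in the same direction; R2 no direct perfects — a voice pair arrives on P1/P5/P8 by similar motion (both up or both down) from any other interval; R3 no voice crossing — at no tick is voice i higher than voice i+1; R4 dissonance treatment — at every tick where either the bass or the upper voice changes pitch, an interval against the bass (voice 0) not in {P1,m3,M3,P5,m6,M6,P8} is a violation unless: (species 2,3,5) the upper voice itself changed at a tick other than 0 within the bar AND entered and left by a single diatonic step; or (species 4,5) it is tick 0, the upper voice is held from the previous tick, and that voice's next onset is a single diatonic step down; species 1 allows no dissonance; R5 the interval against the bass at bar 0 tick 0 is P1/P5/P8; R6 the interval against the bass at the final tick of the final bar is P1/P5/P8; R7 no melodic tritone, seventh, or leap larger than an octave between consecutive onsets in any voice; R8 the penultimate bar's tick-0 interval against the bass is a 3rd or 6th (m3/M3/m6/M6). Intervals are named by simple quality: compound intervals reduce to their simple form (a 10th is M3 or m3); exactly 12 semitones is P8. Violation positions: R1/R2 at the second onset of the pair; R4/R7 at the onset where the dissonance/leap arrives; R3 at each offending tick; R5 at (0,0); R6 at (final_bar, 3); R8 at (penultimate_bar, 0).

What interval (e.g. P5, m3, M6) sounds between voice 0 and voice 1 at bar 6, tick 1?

m3

voice 0=D3 voice 1=B2 -> m3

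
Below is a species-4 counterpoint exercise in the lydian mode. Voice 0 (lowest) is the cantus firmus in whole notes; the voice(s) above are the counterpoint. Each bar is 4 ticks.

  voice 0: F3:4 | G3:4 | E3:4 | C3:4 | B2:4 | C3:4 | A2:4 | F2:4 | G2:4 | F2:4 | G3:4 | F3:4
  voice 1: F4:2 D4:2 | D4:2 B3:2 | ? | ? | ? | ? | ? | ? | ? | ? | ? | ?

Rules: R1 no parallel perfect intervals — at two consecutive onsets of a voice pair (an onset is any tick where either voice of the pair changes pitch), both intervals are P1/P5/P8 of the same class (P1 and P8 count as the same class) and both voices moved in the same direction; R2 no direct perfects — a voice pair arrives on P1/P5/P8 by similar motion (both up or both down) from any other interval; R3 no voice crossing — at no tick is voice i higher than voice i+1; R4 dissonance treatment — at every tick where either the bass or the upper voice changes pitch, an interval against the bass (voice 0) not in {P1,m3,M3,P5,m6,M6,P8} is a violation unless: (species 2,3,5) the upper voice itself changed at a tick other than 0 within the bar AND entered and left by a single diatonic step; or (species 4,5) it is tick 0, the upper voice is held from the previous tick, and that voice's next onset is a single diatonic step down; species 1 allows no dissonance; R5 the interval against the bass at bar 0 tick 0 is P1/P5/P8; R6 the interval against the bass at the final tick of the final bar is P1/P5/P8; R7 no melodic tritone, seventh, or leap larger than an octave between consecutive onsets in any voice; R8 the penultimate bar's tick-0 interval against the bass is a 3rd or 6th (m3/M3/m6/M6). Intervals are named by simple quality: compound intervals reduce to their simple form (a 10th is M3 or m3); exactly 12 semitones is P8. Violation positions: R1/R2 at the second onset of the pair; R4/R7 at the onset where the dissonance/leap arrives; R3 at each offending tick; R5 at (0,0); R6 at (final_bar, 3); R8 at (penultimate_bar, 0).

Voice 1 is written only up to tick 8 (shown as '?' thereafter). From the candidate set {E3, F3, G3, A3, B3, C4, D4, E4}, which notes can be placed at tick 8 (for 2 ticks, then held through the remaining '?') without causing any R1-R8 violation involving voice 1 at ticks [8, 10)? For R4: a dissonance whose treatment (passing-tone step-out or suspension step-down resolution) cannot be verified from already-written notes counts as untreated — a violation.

{B3, C4, E4, G3}

E3: violates R2
F3: violates R4,R7
G3: legal
A3: violates R4
B3: legal
C4: legal
D4: violates R4
E4: legal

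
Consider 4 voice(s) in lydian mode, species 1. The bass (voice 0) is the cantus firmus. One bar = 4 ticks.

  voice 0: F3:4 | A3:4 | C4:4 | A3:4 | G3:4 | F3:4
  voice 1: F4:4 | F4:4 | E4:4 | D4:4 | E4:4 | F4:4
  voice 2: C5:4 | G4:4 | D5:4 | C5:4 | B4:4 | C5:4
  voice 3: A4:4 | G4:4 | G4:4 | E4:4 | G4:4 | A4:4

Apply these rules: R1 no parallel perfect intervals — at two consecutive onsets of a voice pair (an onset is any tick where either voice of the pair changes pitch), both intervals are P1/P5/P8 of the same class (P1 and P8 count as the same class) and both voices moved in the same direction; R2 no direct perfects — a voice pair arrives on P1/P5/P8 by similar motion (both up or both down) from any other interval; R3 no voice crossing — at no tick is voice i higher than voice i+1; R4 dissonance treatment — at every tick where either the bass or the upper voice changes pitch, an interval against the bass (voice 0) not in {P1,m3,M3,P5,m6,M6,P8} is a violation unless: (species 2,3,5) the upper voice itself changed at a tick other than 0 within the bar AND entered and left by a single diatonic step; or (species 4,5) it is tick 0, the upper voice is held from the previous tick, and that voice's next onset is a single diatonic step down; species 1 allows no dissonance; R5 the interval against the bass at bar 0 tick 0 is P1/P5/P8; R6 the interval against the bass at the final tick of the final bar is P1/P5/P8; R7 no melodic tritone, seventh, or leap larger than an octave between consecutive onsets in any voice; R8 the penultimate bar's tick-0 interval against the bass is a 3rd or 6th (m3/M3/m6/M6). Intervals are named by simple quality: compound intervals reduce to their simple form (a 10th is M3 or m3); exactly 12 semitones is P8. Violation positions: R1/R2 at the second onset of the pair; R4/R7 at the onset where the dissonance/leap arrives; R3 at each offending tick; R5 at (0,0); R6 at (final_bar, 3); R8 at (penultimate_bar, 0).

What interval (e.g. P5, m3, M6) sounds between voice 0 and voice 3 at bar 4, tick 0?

voice 0=G3 voice 3=G4 -> P8

P8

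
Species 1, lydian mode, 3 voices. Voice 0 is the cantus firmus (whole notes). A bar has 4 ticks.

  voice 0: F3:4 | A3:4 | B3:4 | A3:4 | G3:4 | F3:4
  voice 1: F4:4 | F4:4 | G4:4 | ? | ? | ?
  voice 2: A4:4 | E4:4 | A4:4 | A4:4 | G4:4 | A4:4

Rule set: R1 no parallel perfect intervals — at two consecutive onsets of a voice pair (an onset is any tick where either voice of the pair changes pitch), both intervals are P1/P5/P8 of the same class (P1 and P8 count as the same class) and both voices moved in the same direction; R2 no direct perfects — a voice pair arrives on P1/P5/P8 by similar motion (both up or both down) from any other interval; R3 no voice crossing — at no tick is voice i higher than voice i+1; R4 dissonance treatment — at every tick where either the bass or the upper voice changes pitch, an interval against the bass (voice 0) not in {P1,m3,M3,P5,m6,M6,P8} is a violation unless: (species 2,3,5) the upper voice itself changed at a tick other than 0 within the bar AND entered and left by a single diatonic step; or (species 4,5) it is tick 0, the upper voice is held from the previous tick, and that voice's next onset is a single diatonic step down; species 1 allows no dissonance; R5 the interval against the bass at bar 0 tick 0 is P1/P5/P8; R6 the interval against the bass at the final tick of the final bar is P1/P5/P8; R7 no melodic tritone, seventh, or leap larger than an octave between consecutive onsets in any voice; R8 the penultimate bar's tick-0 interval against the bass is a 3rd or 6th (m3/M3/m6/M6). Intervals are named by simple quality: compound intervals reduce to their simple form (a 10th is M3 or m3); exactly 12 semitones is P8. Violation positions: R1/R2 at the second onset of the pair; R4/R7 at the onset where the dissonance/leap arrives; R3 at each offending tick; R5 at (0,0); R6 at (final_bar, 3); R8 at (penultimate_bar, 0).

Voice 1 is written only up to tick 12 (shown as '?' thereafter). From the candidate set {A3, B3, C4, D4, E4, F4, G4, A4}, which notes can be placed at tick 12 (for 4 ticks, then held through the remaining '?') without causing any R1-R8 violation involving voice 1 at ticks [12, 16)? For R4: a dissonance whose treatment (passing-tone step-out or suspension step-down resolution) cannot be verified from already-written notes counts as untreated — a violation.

{A4, C4, F4}

A3: violates R2,R7
B3: violates R4
C4: legal
D4: violates R4
E4: violates R2
F4: legal
G4: violates R4
A4: legal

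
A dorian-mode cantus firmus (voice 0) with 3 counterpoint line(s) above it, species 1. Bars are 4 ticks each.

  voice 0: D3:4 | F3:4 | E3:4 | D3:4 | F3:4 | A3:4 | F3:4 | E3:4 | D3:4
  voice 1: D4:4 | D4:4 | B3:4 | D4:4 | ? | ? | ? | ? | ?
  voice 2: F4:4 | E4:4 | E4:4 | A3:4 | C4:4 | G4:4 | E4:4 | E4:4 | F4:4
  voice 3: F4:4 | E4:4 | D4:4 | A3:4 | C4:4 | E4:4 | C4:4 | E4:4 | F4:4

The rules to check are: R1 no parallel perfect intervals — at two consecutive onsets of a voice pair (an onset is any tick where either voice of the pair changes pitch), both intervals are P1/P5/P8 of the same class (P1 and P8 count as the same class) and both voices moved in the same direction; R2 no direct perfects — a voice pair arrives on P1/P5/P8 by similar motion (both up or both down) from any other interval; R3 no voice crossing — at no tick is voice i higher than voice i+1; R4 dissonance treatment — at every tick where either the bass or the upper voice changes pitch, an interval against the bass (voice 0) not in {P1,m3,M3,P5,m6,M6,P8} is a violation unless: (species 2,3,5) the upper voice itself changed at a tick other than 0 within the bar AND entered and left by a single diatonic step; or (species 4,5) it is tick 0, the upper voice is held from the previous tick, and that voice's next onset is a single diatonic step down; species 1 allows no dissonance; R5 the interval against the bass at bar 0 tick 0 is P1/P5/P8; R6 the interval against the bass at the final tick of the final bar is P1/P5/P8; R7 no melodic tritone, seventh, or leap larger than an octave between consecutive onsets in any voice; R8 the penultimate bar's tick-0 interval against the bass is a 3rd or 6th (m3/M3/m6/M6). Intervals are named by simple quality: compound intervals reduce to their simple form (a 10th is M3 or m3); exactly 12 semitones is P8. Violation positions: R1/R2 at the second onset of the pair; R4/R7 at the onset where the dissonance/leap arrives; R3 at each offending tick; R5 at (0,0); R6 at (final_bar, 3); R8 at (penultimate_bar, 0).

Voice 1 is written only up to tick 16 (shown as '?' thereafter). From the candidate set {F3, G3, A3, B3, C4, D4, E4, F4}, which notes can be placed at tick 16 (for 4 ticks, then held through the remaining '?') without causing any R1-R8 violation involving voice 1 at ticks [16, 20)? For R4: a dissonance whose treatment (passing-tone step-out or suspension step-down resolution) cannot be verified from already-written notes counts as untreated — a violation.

{A3, C4, F3}

F3: legal
G3: violates R4
A3: legal
B3: violates R4
C4: legal
D4: violates R3
E4: violates R3,R4
F4: violates R1,R3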